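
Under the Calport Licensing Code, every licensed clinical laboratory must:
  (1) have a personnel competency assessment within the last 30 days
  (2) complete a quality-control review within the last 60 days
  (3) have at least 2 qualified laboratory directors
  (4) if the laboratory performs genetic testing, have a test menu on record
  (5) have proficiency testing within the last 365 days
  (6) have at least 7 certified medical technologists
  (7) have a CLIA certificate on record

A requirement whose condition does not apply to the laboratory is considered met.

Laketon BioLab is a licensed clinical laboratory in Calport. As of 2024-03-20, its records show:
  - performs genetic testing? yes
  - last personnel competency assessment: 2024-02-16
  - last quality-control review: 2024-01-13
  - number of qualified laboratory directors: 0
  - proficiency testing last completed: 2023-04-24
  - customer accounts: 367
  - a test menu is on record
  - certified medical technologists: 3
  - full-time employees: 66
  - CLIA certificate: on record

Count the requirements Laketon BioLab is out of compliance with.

1. personnel competency assessment 33 days ago vs limit 30 → not met
2. quality-control review 67 days ago vs limit 60 → not met
3. qualified laboratory directors 0 < 2 → not met
4. condition 'performs genetic testing' holds; test menu present → met
5. proficiency testing 331 days ago vs limit 365 → met
6. certified medical technologists 3 < 7 → not met
7. CLIA certificate present → met
Not met: 4 of 7

4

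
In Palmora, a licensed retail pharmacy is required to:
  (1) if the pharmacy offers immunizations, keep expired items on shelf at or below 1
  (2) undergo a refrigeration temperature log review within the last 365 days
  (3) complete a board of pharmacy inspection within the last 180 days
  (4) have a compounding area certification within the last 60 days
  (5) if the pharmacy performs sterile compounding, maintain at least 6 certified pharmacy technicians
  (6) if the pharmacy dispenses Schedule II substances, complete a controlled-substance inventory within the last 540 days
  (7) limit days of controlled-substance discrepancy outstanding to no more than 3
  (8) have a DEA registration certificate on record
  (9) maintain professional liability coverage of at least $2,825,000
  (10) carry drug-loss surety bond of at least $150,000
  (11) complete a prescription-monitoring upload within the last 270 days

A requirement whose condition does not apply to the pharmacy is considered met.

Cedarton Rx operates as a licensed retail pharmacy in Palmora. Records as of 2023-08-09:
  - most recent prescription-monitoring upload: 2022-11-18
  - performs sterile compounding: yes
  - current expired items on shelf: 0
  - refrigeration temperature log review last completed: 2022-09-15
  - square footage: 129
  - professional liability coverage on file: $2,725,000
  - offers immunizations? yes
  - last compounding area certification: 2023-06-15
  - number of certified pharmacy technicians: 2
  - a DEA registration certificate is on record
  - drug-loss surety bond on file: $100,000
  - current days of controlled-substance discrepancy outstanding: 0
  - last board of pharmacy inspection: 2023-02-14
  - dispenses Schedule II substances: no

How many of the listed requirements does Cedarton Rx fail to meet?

1. condition 'offers immunizations' holds; expired items on shelf 0 ≤ 1 → met
2. refrigeration temperature log review 328 days ago vs limit 365 → met
3. board of pharmacy inspection 176 days ago vs limit 180 → met
4. compounding area certification 55 days ago vs limit 60 → met
5. condition 'performs sterile compounding' holds; certified pharmacy technicians 2 < 6 → not met
6. condition 'dispenses Schedule II substances' does not hold → requirement n/a → met
7. days of controlled-substance discrepancy outstanding 0 ≤ 3 → met
8. DEA registration certificate present → met
9. professional liability coverage $2,725,000 < $2,825,000 → not met
10. drug-loss surety bond $100,000 < $150,000 → not met
11. prescription-monitoring upload 264 days ago vs limit 270 → met
Not met: 3 of 11

3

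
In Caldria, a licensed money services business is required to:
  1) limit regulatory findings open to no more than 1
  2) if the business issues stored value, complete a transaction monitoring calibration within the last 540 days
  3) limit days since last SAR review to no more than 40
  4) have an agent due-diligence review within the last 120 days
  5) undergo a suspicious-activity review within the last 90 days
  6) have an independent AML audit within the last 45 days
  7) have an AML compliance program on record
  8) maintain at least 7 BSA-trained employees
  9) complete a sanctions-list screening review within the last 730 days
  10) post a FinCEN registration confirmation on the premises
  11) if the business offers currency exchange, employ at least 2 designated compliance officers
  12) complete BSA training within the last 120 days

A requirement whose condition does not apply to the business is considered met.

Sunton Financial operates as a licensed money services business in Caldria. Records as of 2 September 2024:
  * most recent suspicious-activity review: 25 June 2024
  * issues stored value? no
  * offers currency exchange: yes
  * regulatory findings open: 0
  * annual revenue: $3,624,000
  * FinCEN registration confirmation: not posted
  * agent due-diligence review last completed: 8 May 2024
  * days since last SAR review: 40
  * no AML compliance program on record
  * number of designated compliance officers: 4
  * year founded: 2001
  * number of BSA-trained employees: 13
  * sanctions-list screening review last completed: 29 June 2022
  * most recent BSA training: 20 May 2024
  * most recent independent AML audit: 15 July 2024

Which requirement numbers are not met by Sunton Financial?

6, 7, 9, 10

1. regulatory findings open 0 ≤ 1 → met
2. condition 'issues stored value' does not hold → requirement n/a → met
3. days since last SAR review 40 ≤ 40 → met
4. agent due-diligence review 117 days ago vs limit 120 → met
5. suspicious-activity review 69 days ago vs limit 90 → met
6. independent AML audit 49 days ago vs limit 45 → not met
7. AML compliance program absent → not met
8. BSA-trained employees 13 ≥ 7 → met
9. sanctions-list screening review 796 days ago vs limit 730 → not met
10. FinCEN registration confirmation absent → not met
11. condition 'offers currency exchange' holds; designated compliance officers 4 ≥ 2 → met
12. BSA training 105 days ago vs limit 120 → met
Not met: 6, 7, 9, 10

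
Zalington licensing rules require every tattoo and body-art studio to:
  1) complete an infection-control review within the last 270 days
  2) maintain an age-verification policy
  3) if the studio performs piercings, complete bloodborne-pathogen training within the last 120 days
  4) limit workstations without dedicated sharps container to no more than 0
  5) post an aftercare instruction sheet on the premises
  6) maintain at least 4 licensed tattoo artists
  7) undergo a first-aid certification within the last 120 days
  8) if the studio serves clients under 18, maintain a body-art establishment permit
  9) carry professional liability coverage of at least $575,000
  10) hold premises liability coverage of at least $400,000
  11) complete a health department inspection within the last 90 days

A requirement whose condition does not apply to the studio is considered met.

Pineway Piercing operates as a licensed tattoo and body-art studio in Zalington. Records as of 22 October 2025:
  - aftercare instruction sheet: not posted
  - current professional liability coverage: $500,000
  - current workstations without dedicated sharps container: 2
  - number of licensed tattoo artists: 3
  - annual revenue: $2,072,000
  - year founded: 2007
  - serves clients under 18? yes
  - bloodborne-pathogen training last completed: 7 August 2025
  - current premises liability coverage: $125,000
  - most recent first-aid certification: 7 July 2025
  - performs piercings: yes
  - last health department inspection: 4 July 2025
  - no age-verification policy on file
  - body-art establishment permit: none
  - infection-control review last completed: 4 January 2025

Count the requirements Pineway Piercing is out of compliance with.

9

1. infection-control review 291 days ago vs limit 270 → not met
2. age-verification policy absent → not met
3. condition 'performs piercings' holds; bloodborne-pathogen training 76 days ago vs limit 120 → met
4. workstations without dedicated sharps container 2 > 0 → not met
5. aftercare instruction sheet absent → not met
6. licensed tattoo artists 3 < 4 → not met
7. first-aid certification 107 days ago vs limit 120 → met
8. condition 'serves clients under 18' holds; body-art establishment permit absent → not met
9. professional liability coverage $500,000 < $575,000 → not met
10. premises liability coverage $125,000 < $400,000 → not met
11. health department inspection 110 days ago vs limit 90 → not met
Not met: 9 of 11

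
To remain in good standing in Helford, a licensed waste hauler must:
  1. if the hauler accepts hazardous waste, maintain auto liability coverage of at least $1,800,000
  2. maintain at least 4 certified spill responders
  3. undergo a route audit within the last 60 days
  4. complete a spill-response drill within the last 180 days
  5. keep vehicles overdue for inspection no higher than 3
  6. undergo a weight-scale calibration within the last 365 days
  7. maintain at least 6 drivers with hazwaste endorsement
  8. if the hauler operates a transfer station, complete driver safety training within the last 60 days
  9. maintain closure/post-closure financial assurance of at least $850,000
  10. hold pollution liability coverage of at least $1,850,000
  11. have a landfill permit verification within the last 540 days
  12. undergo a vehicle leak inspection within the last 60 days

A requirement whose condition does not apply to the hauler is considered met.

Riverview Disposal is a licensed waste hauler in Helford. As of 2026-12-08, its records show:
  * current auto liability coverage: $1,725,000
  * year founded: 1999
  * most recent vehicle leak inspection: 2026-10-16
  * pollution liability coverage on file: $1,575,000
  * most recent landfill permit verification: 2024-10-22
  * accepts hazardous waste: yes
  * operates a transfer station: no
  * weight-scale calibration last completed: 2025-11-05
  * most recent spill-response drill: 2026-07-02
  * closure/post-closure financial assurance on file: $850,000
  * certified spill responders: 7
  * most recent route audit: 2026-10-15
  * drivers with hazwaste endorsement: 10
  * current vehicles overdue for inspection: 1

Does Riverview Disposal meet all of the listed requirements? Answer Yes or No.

1. condition 'accepts hazardous waste' holds; auto liability coverage $1,725,000 < $1,800,000 → not met
2. certified spill responders 7 ≥ 4 → met
3. route audit 54 days ago vs limit 60 → met
4. spill-response drill 159 days ago vs limit 180 → met
5. vehicles overdue for inspection 1 ≤ 3 → met
6. weight-scale calibration 398 days ago vs limit 365 → not met
7. drivers with hazwaste endorsement 10 ≥ 6 → met
8. condition 'operates a transfer station' does not hold → requirement n/a → met
9. closure/post-closure financial assurance $850,000 ≥ $850,000 → met
10. pollution liability coverage $1,575,000 < $1,850,000 → not met
11. landfill permit verification 777 days ago vs limit 540 → not met
12. vehicle leak inspection 53 days ago vs limit 60 → met
Not met: 1, 6, 10, 11

No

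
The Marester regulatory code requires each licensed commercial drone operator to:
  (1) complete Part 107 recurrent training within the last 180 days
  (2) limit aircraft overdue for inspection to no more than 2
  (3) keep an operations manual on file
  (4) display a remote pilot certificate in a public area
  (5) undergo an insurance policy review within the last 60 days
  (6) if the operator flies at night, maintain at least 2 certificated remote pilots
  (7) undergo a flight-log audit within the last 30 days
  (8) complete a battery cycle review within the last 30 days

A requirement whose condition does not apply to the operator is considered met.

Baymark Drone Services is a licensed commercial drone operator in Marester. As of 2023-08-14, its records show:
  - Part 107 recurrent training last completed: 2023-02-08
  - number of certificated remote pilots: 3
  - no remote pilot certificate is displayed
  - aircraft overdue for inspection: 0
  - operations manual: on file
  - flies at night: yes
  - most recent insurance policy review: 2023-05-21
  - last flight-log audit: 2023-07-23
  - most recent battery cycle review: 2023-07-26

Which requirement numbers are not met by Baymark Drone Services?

1, 4, 5

1. Part 107 recurrent training 187 days ago vs limit 180 → not met
2. aircraft overdue for inspection 0 ≤ 2 → met
3. operations manual present → met
4. remote pilot certificate absent → not met
5. insurance policy review 85 days ago vs limit 60 → not met
6. condition 'flies at night' holds; certificated remote pilots 3 ≥ 2 → met
7. flight-log audit 22 days ago vs limit 30 → met
8. battery cycle review 19 days ago vs limit 30 → met
Not met: 1, 4, 5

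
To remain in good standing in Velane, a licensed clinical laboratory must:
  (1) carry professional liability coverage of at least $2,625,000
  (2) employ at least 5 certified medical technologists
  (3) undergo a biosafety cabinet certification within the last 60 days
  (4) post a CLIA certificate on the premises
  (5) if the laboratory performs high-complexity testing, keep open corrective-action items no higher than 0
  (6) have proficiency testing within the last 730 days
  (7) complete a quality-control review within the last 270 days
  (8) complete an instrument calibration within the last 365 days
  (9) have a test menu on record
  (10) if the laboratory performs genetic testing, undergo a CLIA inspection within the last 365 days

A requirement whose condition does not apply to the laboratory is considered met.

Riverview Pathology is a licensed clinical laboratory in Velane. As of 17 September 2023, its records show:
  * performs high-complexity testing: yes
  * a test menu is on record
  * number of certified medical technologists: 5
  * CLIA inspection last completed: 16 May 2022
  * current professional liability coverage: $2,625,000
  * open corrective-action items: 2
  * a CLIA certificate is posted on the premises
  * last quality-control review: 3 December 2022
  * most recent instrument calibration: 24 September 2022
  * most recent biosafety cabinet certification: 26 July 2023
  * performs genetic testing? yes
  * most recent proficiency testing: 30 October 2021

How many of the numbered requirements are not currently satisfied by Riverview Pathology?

3

1. professional liability coverage $2,625,000 ≥ $2,625,000 → met
2. certified medical technologists 5 ≥ 5 → met
3. biosafety cabinet certification 53 days ago vs limit 60 → met
4. CLIA certificate present → met
5. condition 'performs high-complexity testing' holds; open corrective-action items 2 > 0 → not met
6. proficiency testing 687 days ago vs limit 730 → met
7. quality-control review 288 days ago vs limit 270 → not met
8. instrument calibration 358 days ago vs limit 365 → met
9. test menu present → met
10. condition 'performs genetic testing' holds; CLIA inspection 489 days ago vs limit 365 → not met
Not met: 3 of 10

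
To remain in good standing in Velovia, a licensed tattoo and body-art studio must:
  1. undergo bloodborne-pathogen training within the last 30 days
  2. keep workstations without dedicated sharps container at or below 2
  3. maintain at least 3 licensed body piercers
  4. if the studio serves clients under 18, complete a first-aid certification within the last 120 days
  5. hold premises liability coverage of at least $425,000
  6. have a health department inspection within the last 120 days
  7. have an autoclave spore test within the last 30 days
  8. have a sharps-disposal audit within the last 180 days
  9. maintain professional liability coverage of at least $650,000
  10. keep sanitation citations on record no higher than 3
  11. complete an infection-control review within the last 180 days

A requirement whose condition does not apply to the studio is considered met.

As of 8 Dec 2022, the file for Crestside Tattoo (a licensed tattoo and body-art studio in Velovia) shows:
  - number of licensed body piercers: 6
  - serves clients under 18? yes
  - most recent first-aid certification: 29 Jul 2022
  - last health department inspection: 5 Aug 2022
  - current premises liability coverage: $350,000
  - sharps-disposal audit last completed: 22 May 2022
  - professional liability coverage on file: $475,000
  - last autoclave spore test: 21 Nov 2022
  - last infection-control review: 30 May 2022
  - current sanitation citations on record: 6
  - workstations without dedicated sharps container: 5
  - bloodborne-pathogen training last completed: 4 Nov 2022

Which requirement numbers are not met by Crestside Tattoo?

1. bloodborne-pathogen training 34 days ago vs limit 30 → not met
2. workstations without dedicated sharps container 5 > 2 → not met
3. licensed body piercers 6 ≥ 3 → met
4. condition 'serves clients under 18' holds; first-aid certification 132 days ago vs limit 120 → not met
5. premises liability coverage $350,000 < $425,000 → not met
6. health department inspection 125 days ago vs limit 120 → not met
7. autoclave spore test 17 days ago vs limit 30 → met
8. sharps-disposal audit 200 days ago vs limit 180 → not met
9. professional liability coverage $475,000 < $650,000 → not met
10. sanitation citations on record 6 > 3 → not met
11. infection-control review 192 days ago vs limit 180 → not met
Not met: 1, 2, 4, 5, 6, 8, 9, 10, 11

1, 2, 4, 5, 6, 8, 9, 10, 11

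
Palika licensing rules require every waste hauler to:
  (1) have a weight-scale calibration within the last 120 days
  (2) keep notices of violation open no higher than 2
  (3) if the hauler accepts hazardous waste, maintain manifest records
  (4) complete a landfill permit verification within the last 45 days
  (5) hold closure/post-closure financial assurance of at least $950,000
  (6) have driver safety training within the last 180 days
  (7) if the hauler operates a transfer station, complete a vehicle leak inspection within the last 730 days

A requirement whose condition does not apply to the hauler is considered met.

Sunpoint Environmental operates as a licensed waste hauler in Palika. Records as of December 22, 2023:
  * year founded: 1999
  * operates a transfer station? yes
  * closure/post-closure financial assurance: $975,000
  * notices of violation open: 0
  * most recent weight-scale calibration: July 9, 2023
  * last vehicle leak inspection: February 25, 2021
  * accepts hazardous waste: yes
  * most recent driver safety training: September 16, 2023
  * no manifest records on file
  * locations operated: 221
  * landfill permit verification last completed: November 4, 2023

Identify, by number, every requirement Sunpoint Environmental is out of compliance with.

1, 3, 4, 7

1. weight-scale calibration 166 days ago vs limit 120 → not met
2. notices of violation open 0 ≤ 2 → met
3. condition 'accepts hazardous waste' holds; manifest records absent → not met
4. landfill permit verification 48 days ago vs limit 45 → not met
5. closure/post-closure financial assurance $975,000 ≥ $950,000 → met
6. driver safety training 97 days ago vs limit 180 → met
7. condition 'operates a transfer station' holds; vehicle leak inspection 1030 days ago vs limit 730 → not met
Not met: 1, 3, 4, 7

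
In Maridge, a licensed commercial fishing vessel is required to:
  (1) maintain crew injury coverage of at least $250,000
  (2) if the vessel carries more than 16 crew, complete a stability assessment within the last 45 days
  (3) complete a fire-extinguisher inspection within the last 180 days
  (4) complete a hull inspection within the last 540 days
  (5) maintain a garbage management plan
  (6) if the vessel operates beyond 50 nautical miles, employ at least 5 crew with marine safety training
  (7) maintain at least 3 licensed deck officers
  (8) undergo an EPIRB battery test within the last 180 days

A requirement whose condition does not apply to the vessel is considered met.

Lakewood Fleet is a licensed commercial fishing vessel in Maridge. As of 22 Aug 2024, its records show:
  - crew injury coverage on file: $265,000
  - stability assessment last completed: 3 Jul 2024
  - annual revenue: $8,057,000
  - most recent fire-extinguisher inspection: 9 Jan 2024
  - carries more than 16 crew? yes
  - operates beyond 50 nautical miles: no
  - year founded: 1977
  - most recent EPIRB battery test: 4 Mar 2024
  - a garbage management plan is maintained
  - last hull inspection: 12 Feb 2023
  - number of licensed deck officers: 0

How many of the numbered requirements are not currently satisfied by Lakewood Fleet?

4

1. crew injury coverage $265,000 ≥ $250,000 → met
2. condition 'carries more than 16 crew' holds; stability assessment 50 days ago vs limit 45 → not met
3. fire-extinguisher inspection 226 days ago vs limit 180 → not met
4. hull inspection 557 days ago vs limit 540 → not met
5. garbage management plan present → met
6. condition 'operates beyond 50 nautical miles' does not hold → requirement n/a → met
7. licensed deck officers 0 < 3 → not met
8. EPIRB battery test 171 days ago vs limit 180 → met
Not met: 4 of 8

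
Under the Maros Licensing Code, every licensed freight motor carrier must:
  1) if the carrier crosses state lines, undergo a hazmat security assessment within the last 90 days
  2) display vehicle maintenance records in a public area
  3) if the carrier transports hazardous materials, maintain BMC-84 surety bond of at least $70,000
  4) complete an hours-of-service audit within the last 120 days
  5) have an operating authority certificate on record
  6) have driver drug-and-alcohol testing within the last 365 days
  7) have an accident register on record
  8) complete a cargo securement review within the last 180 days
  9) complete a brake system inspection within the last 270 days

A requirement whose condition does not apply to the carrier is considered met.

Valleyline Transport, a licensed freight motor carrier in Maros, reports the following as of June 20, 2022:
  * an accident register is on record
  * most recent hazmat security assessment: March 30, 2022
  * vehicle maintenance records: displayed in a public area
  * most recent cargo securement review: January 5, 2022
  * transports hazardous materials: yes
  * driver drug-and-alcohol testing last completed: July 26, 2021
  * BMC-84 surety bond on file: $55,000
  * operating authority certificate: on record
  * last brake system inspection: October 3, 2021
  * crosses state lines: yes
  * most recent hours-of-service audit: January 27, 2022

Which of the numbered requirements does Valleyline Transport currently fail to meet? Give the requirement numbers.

3, 4

1. condition 'crosses state lines' holds; hazmat security assessment 82 days ago vs limit 90 → met
2. vehicle maintenance records present → met
3. condition 'transports hazardous materials' holds; BMC-84 surety bond $55,000 < $70,000 → not met
4. hours-of-service audit 144 days ago vs limit 120 → not met
5. operating authority certificate present → met
6. driver drug-and-alcohol testing 329 days ago vs limit 365 → met
7. accident register present → met
8. cargo securement review 166 days ago vs limit 180 → met
9. brake system inspection 260 days ago vs limit 270 → met
Not met: 3, 4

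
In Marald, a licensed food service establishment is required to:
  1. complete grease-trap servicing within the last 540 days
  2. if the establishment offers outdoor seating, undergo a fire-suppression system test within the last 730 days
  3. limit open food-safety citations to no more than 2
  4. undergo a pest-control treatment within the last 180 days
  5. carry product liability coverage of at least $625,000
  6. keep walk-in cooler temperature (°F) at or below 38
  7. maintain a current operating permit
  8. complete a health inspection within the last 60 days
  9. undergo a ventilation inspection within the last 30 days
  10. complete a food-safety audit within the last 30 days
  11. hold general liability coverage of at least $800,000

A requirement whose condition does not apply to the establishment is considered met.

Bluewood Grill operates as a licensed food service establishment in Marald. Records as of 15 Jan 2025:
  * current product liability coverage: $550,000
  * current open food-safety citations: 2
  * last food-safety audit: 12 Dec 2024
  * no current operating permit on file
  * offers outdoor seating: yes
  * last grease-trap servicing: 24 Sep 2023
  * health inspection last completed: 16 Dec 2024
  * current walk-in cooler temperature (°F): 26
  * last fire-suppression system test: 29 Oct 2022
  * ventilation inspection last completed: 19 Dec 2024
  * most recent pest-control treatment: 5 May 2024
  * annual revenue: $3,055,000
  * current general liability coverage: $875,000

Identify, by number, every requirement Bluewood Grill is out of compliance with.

1. grease-trap servicing 479 days ago vs limit 540 → met
2. condition 'offers outdoor seating' holds; fire-suppression system test 809 days ago vs limit 730 → not met
3. open food-safety citations 2 ≤ 2 → met
4. pest-control treatment 255 days ago vs limit 180 → not met
5. product liability coverage $550,000 < $625,000 → not met
6. walk-in cooler temperature (°F) 26 ≤ 38 → met
7. current operating permit absent → not met
8. health inspection 30 days ago vs limit 60 → met
9. ventilation inspection 27 days ago vs limit 30 → met
10. food-safety audit 34 days ago vs limit 30 → not met
11. general liability coverage $875,000 ≥ $800,000 → met
Not met: 2, 4, 5, 7, 10

2, 4, 5, 7, 10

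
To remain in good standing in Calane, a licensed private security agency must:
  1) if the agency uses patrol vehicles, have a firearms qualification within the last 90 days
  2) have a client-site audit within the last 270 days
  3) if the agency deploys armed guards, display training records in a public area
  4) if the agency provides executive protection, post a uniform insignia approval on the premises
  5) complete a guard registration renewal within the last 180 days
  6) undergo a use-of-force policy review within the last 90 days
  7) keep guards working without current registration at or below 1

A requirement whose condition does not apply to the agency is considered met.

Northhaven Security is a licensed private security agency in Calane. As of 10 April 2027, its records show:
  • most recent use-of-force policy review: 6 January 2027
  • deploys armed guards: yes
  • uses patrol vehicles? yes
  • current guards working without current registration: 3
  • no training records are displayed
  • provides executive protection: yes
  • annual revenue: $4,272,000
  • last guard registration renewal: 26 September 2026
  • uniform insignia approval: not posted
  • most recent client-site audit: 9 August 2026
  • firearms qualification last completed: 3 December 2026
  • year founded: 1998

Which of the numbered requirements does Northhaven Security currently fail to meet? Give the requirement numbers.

1. condition 'uses patrol vehicles' holds; firearms qualification 128 days ago vs limit 90 → not met
2. client-site audit 244 days ago vs limit 270 → met
3. condition 'deploys armed guards' holds; training records absent → not met
4. condition 'provides executive protection' holds; uniform insignia approval absent → not met
5. guard registration renewal 196 days ago vs limit 180 → not met
6. use-of-force policy review 94 days ago vs limit 90 → not met
7. guards working without current registration 3 > 1 → not met
Not met: 1, 3, 4, 5, 6, 7

1, 3, 4, 5, 6, 7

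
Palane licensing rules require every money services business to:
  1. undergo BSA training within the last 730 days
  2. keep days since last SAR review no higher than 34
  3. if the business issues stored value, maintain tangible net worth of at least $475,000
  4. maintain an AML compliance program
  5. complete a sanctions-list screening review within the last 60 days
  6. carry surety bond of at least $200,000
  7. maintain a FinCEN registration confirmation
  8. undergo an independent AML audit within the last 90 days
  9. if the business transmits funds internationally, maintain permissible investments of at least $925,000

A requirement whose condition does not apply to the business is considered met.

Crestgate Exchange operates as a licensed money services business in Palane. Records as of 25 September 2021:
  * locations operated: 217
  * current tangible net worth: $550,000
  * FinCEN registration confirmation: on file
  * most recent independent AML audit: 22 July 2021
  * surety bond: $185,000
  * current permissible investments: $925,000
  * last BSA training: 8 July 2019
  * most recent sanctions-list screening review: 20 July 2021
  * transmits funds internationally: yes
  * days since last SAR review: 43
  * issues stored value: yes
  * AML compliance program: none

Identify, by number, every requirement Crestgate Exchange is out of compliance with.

1, 2, 4, 5, 6

1. BSA training 810 days ago vs limit 730 → not met
2. days since last SAR review 43 > 34 → not met
3. condition 'issues stored value' holds; tangible net worth $550,000 ≥ $475,000 → met
4. AML compliance program absent → not met
5. sanctions-list screening review 67 days ago vs limit 60 → not met
6. surety bond $185,000 < $200,000 → not met
7. FinCEN registration confirmation present → met
8. independent AML audit 65 days ago vs limit 90 → met
9. condition 'transmits funds internationally' holds; permissible investments $925,000 ≥ $925,000 → met
Not met: 1, 2, 4, 5, 6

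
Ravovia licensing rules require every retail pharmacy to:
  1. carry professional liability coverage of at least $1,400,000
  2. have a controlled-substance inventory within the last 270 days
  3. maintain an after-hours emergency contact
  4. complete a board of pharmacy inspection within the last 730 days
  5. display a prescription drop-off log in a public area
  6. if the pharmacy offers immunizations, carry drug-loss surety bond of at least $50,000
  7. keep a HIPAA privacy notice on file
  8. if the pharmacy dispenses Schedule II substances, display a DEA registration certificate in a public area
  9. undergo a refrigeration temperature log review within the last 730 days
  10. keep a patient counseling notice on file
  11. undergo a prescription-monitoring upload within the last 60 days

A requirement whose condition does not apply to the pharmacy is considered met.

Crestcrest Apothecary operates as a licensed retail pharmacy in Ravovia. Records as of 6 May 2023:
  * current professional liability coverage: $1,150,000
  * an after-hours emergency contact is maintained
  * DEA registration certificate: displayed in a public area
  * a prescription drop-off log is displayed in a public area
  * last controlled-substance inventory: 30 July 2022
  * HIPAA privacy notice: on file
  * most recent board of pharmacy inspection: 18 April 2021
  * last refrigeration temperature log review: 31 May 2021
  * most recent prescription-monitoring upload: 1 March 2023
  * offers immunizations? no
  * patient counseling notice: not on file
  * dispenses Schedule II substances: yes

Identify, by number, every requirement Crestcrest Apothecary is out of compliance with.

1, 2, 4, 10, 11

1. professional liability coverage $1,150,000 < $1,400,000 → not met
2. controlled-substance inventory 280 days ago vs limit 270 → not met
3. after-hours emergency contact present → met
4. board of pharmacy inspection 748 days ago vs limit 730 → not met
5. prescription drop-off log present → met
6. condition 'offers immunizations' does not hold → requirement n/a → met
7. HIPAA privacy notice present → met
8. condition 'dispenses Schedule II substances' holds; DEA registration certificate present → met
9. refrigeration temperature log review 705 days ago vs limit 730 → met
10. patient counseling notice absent → not met
11. prescription-monitoring upload 66 days ago vs limit 60 → not met
Not met: 1, 2, 4, 10, 11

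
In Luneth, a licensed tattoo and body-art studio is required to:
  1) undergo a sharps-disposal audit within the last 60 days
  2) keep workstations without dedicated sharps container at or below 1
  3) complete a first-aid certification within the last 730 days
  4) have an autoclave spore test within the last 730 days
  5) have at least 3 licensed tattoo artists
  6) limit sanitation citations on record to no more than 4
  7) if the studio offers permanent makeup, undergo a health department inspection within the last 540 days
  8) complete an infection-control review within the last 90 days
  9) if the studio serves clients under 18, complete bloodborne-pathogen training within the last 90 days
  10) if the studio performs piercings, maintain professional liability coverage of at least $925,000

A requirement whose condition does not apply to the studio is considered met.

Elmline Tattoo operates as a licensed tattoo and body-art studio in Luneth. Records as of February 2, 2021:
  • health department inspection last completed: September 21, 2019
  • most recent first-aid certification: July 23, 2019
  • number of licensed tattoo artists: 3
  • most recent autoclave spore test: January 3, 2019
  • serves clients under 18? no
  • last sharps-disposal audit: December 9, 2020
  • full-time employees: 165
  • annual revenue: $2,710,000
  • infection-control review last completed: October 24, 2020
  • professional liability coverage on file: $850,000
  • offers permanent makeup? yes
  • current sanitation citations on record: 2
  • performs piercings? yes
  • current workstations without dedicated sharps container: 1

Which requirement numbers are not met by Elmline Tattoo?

4, 8, 10

1. sharps-disposal audit 55 days ago vs limit 60 → met
2. workstations without dedicated sharps container 1 ≤ 1 → met
3. first-aid certification 560 days ago vs limit 730 → met
4. autoclave spore test 761 days ago vs limit 730 → not met
5. licensed tattoo artists 3 ≥ 3 → met
6. sanitation citations on record 2 ≤ 4 → met
7. condition 'offers permanent makeup' holds; health department inspection 500 days ago vs limit 540 → met
8. infection-control review 101 days ago vs limit 90 → not met
9. condition 'serves clients under 18' does not hold → requirement n/a → met
10. condition 'performs piercings' holds; professional liability coverage $850,000 < $925,000 → not met
Not met: 4, 8, 10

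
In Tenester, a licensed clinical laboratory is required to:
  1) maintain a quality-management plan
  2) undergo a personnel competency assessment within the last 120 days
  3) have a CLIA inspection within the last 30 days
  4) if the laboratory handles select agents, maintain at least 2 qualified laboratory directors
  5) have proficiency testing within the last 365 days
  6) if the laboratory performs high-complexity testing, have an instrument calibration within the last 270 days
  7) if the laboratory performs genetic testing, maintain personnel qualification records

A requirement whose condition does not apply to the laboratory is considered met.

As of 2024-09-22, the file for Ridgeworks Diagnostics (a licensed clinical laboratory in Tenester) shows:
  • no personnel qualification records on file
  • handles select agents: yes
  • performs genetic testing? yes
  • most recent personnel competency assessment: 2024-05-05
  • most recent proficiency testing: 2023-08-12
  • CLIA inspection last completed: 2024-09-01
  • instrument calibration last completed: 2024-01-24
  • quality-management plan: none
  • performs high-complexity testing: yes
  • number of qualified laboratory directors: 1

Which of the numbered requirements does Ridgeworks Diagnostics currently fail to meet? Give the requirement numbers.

1. quality-management plan absent → not met
2. personnel competency assessment 140 days ago vs limit 120 → not met
3. CLIA inspection 21 days ago vs limit 30 → met
4. condition 'handles select agents' holds; qualified laboratory directors 1 < 2 → not met
5. proficiency testing 407 days ago vs limit 365 → not met
6. condition 'performs high-complexity testing' holds; instrument calibration 242 days ago vs limit 270 → met
7. condition 'performs genetic testing' holds; personnel qualification records absent → not met
Not met: 1, 2, 4, 5, 7

1, 2, 4, 5, 7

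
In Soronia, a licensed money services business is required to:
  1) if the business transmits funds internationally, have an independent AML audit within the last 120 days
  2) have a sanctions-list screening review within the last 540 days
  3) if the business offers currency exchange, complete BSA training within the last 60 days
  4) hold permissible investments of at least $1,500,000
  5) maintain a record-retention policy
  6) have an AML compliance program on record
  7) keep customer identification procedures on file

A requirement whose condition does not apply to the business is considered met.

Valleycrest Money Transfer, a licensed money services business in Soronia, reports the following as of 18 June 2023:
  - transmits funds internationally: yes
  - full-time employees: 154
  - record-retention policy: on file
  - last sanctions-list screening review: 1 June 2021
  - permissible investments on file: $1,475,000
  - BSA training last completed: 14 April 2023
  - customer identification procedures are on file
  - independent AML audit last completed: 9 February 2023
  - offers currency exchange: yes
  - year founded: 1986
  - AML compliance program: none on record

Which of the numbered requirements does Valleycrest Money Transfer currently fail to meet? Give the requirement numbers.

1, 2, 3, 4, 6

1. condition 'transmits funds internationally' holds; independent AML audit 129 days ago vs limit 120 → not met
2. sanctions-list screening review 747 days ago vs limit 540 → not met
3. condition 'offers currency exchange' holds; BSA training 65 days ago vs limit 60 → not met
4. permissible investments $1,475,000 < $1,500,000 → not met
5. record-retention policy present → met
6. AML compliance program absent → not met
7. customer identification procedures present → met
Not met: 1, 2, 3, 4, 6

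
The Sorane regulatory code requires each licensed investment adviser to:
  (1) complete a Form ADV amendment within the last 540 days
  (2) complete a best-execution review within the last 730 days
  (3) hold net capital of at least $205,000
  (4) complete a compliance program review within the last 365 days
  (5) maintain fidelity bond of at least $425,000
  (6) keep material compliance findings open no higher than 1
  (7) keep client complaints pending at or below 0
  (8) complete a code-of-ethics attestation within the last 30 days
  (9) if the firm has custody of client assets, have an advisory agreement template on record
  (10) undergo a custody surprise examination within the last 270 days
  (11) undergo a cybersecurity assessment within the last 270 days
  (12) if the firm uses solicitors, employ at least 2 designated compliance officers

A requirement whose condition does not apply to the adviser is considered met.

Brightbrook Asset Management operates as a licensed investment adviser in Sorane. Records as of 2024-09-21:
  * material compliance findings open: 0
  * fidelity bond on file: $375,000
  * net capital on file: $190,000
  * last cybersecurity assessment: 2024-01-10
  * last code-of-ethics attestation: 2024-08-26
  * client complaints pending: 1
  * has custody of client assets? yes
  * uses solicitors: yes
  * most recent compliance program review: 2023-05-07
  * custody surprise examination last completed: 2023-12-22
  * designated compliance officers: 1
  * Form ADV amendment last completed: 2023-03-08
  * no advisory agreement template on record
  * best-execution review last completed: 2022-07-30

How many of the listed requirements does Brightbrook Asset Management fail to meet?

9

1. Form ADV amendment 563 days ago vs limit 540 → not met
2. best-execution review 784 days ago vs limit 730 → not met
3. net capital $190,000 < $205,000 → not met
4. compliance program review 503 days ago vs limit 365 → not met
5. fidelity bond $375,000 < $425,000 → not met
6. material compliance findings open 0 ≤ 1 → met
7. client complaints pending 1 > 0 → not met
8. code-of-ethics attestation 26 days ago vs limit 30 → met
9. condition 'has custody of client assets' holds; advisory agreement template absent → not met
10. custody surprise examination 274 days ago vs limit 270 → not met
11. cybersecurity assessment 255 days ago vs limit 270 → met
12. condition 'uses solicitors' holds; designated compliance officers 1 < 2 → not met
Not met: 9 of 12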